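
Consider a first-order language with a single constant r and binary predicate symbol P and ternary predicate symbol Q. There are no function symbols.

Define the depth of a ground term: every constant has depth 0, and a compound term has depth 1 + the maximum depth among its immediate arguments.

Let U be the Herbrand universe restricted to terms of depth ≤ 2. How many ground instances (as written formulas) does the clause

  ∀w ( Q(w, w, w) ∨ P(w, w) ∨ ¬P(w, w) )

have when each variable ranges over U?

Ground terms of depth ≤ 2:
  With no function symbols every ground term is a constant, so there is exactly 1 ground term at every depth bound.
  N_0 = 1
  N_1 = 1
  N_2 = 1
So there is exactly 1 ground term available for substitution.
There is 1 variable to instantiate (w),  occurring in at least one literal, so different choices give different ground instances.
Number of ground instances = 1.

1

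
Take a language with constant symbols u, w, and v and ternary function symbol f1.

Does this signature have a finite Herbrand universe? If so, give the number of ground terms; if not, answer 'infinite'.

The signature has at least one function symbol (f1, arity 3) and at least one constant (u).
Iterating f1 gives infinitely many distinct ground terms: u, f1(u, u, u), f1(f1(u, u, u), f1(u, u, u), f1(u, u, u)), ...
So the Herbrand universe is infinite.

infinite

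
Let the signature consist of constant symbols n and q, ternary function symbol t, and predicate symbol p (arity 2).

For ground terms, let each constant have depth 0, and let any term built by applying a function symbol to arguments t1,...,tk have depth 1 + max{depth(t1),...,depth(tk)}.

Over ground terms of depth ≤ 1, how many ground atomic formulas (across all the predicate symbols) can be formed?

First count ground terms of depth ≤ 1.
Count level by level. With function symbols t/3, the terms of depth ≤ k are the 2 constants together with each function applied to depth-≤(k−1) tuples, so N_k = 2 + N_{k-1}^3.
N_0 = 2
N_1 = 2 + 2^3 = 10
Explicitly: n, q, t(n, n, n), t(n, n, q), t(n, q, n), t(n, q, q), t(q, n, n), t(q, n, q), t(q, q, n), t(q, q, q).
So |H| = 10.
A ground atom is a predicate applied to a tuple of terms from H, so the count is the sum over predicates of |H|^arity:
  p: 10^2 = 100
Total ground atoms: 100.

100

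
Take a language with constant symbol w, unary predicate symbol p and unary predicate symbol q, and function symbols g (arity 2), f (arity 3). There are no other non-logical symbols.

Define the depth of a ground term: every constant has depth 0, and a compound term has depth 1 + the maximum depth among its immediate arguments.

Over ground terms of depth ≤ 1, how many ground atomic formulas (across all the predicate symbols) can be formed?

First count ground terms of depth ≤ 1.
Count level by level. With function symbols g/2, f/3, the terms of depth ≤ k are the 1 constant together with each function applied to depth-≤(k−1) tuples, so N_k = 1 + N_{k-1}^2 + N_{k-1}^3.
N_0 = 1
N_1 = 1 + 1^2 + 1^3 = 3
Explicitly: w, g(w, w), f(w, w, w).
So |H| = 3.
For each predicate symbol, the number of ground atoms is |H| raised to its arity; summing:
  p: 3;  q: 3
Total ground atoms: 3 + 3 = 6.

6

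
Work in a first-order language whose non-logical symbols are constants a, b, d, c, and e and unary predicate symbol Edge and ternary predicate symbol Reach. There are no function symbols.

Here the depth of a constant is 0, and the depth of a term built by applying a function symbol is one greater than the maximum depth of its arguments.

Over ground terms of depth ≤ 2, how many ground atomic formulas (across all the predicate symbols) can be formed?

First count ground terms of depth ≤ 2.
With no function symbols every ground term is a constant, so there are exactly 5 ground terms at every depth bound.
N_0 = 5
N_1 = 5
N_2 = 5
Explicitly: a, b, d, c, e.
So |H| = 5.
For each predicate symbol, the number of ground atoms is |H| raised to its arity; summing:
  Edge: 5;  Reach: 5^3 = 125
Total ground atoms: 5 + 125 = 130.

130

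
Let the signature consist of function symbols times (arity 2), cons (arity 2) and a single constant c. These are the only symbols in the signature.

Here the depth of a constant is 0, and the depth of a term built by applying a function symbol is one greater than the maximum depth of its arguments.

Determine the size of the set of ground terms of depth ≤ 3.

723

Write N_k for the number of ground terms of depth ≤ k. A term of depth ≤ k is either a constant or a function symbol applied to arguments of depth ≤ k−1, so N_k = 1 + N_{k-1}^2 + N_{k-1}^2.
N_0 = 1
N_1 = 1 + 1^2 + 1^2 = 3
N_2 = 1 + 3^2 + 3^2 = 19
N_3 = 1 + 19^2 + 19^2 = 723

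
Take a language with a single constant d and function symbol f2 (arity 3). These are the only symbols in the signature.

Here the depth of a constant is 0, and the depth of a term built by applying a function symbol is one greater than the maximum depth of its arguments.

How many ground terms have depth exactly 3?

721

Let N_k = |{terms of depth ≤ k}|. Then N_0 = 1 and N_k = 1 + N_{k-1}^3 for k ≥ 1 (one summand per function symbol, arity giving the exponent).
N_0 = 1
N_1 = 1 + 1^3 = 2
N_2 = 1 + 2^3 = 9
N_3 = 1 + 9^3 = 730
Terms of depth exactly 3: N_3 − N_2 = 730 − 9 = 721.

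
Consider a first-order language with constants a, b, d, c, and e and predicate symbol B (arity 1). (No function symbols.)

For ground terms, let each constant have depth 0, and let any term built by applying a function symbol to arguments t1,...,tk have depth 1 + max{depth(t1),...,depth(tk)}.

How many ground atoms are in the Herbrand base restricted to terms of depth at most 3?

First count ground terms of depth ≤ 3.
With no function symbols every ground term is a constant, so there are exactly 5 ground terms at every depth bound.
N_0 = 5
N_1 = 5
N_2 = 5
N_3 = 5
So |H| = 5.
Ground atoms are formed by filling each argument slot of a predicate with a term from H, so an r-ary predicate gives |H|^r atoms:
  B: 5
Total ground atoms: 5.

5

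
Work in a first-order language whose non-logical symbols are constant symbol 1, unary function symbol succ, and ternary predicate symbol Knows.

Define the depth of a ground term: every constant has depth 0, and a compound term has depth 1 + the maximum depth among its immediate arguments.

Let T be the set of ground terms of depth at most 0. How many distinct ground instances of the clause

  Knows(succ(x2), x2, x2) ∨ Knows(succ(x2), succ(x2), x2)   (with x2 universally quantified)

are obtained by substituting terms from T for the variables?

1

Ground terms of depth ≤ 0:
  Count level by level. With function symbols succ/1, the terms of depth ≤ k are the 1 constant together with each function applied to depth-≤(k−1) tuples, so N_k = 1 + N_{k-1}.
  N_0 = 1
So there is exactly 1 ground term available for substitution.
The clause has 1 distinct variable (x2), which appears in the body. In the free term algebra distinct substitutions yield syntactically distinct ground instances.
Number of ground instances = 1.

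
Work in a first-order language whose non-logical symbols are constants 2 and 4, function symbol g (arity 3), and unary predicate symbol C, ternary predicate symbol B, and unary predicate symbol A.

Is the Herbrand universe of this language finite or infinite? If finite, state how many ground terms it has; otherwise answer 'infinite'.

The signature has at least one function symbol (g, arity 3) and at least one constant (2).
Iterating g gives infinitely many distinct ground terms: 2, g(2, 2, 2), g(g(2, 2, 2), g(2, 2, 2), g(2, 2, 2)), ...
So the Herbrand universe is infinite.

infinite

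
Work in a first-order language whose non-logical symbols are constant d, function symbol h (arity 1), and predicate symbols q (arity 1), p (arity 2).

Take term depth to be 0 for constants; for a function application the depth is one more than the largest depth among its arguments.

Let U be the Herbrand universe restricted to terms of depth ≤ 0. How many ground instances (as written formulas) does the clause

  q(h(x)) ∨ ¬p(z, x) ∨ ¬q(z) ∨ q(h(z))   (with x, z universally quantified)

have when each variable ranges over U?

Ground terms of depth ≤ 0:
  If N_k denotes the number of depth-≤k ground terms, the 1 constant gives N_0 = 1, and each function symbol of arity r contributes N_{k-1}^r new terms at level k: N_k = 1 + N_{k-1}.
  N_0 = 1
  Explicitly: d.
So there is exactly 1 ground term available for substitution.
The clause has 2 distinct variables (x, z), each appearing in the body. In the free term algebra distinct substitutions yield syntactically distinct ground instances.
Number of ground instances = 1^2 = 1.

1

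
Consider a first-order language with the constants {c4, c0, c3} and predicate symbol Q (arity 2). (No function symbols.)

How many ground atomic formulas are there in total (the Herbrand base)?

With no function symbols, the Herbrand universe is just the 3 constants.
Ground atoms per predicate: Q: 3^2 = 9.
Herbrand base size = 9 = 9.

9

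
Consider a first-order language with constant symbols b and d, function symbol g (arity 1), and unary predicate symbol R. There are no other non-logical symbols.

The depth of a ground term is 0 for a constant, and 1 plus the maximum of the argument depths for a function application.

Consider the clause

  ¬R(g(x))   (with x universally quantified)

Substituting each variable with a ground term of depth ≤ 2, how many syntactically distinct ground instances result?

6

Ground terms of depth ≤ 2:
  Count level by level. With function symbols g/1, the terms of depth ≤ k are the 2 constants together with each function applied to depth-≤(k−1) tuples, so N_k = 2 + N_{k-1}.
  N_0 = 2
  N_1 = 2 + 2 = 4
  N_2 = 2 + 4 = 6
  Explicitly: b, d, g(b), g(d), g(g(b)), g(g(d)).
So there are 6 ground terms available for substitution.
The variable x ranges independently over the available ground terms, and distinct assignments produce distinct instances.
Number of ground instances = 6.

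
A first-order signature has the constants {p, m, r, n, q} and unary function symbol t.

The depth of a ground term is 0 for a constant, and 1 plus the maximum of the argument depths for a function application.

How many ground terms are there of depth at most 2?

If N_k denotes the number of depth-≤k ground terms, the 5 constants give N_0 = 5, and each function symbol of arity r contributes N_{k-1}^r new terms at level k: N_k = 5 + N_{k-1}.
N_0 = 5
N_1 = 5 + 5 = 10
N_2 = 5 + 10 = 15

15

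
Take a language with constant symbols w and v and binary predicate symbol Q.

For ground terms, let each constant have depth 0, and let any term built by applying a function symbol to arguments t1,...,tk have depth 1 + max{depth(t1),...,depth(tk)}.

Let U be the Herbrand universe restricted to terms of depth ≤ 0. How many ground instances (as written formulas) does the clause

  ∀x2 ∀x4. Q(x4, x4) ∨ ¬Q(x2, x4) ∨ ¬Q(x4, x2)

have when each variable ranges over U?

4

Ground terms of depth ≤ 0:
  With no function symbols every ground term is a constant, so there are exactly 2 ground terms at every depth bound.
  N_0 = 2
So there are 2 ground terms available for substitution.
The body mentions every one of the 2 quantified variables; since ground terms form a free algebra, no two substitutions collapse to the same formula.
Number of ground instances = 2^2 = 4.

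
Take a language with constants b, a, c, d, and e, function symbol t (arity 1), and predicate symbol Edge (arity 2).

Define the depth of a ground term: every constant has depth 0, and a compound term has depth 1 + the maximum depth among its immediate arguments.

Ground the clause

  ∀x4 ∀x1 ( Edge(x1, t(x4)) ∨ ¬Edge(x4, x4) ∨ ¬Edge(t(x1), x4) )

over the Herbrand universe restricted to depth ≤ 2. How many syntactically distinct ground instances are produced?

225

Ground terms of depth ≤ 2:
  If N_k denotes the number of depth-≤k ground terms, the 5 constants give N_0 = 5, and each function symbol of arity r contributes N_{k-1}^r new terms at level k: N_k = 5 + N_{k-1}.
  N_0 = 5
  N_1 = 5 + 5 = 10
  N_2 = 5 + 10 = 15
So there are 15 ground terms available for substitution.
The body mentions every one of the 2 quantified variables; since ground terms form a free algebra, no two substitutions collapse to the same formula.
Number of ground instances = 15^2 = 225.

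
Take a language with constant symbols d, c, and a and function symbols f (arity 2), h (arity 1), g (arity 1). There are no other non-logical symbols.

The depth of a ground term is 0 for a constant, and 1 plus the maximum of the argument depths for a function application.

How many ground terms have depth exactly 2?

Let N_k = |{terms of depth ≤ k}|. Then N_0 = 3 and N_k = 3 + N_{k-1}^2 + N_{k-1} + N_{k-1} for k ≥ 1 (one summand per function symbol, arity giving the exponent).
N_0 = 3
N_1 = 3 + 3^2 + 3 + 3 = 18
N_2 = 3 + 18^2 + 18 + 18 = 363
Terms of depth exactly 2: N_2 − N_1 = 363 − 18 = 345.

345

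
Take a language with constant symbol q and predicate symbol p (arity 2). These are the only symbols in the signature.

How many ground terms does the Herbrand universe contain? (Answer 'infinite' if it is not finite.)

1

There are no function symbols, so the only ground term is the single constant.
The Herbrand universe is {q}, finite with 1 element.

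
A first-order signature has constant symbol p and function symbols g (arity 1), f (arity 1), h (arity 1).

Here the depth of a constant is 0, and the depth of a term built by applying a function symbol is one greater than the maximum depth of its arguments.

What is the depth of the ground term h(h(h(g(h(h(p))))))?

6

depth(h(p)) = 1 + depth(p) = 1 + 0 = 1
depth(h(h(p))) = 1 + depth(h(p)) = 1 + 1 = 2
depth(g(h(h(p)))) = 1 + depth(h(h(p))) = 1 + 2 = 3
depth(h(g(h(h(p))))) = 1 + depth(g(h(h(p)))) = 1 + 3 = 4
depth(h(h(g(h(h(p)))))) = 1 + depth(h(g(h(h(p))))) = 1 + 4 = 5
depth(h(h(h(g(h(h(p))))))) = 1 + depth(h(h(g(h(h(p)))))) = 1 + 5 = 6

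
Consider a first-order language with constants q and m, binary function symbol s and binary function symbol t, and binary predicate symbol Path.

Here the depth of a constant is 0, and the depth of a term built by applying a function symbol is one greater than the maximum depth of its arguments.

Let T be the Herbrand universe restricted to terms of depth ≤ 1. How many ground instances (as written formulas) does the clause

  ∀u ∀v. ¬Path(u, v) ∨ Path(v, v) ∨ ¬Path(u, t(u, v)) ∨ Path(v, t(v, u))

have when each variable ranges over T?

100

Ground terms of depth ≤ 1:
  If N_k denotes the number of depth-≤k ground terms, the 2 constants give N_0 = 2, and each function symbol of arity r contributes N_{k-1}^r new terms at level k: N_k = 2 + N_{k-1}^2 + N_{k-1}^2.
  N_0 = 2
  N_1 = 2 + 2^2 + 2^2 = 10
  Explicitly: q, m, s(q, q), s(q, m), s(m, q), s(m, m), t(q, q), t(q, m), t(m, q), t(m, m).
So there are 10 ground terms available for substitution.
Each of u, v ranges independently over the available ground terms, and distinct assignments produce distinct instances.
Number of ground instances = 10^2 = 100.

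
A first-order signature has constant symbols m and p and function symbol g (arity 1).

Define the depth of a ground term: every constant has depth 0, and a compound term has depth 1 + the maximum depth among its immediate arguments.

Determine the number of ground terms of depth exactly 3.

Let N_k count ground terms of depth at most k. Each non-constant term of depth ≤ k is some function symbol applied to depth-≤(k−1) arguments, giving N_k = 2 + N_{k-1}.
N_0 = 2
N_1 = 2 + 2 = 4
N_2 = 2 + 4 = 6
N_3 = 2 + 6 = 8
Terms of depth exactly 3: N_3 − N_2 = 8 − 6 = 2.

2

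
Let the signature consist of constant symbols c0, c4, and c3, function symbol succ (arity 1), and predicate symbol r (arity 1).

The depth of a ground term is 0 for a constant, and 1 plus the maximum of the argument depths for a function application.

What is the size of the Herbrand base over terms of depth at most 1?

6

First count ground terms of depth ≤ 1.
Count level by level. With function symbols succ/1, the terms of depth ≤ k are the 3 constants together with each function applied to depth-≤(k−1) tuples, so N_k = 3 + N_{k-1}.
N_0 = 3
N_1 = 3 + 3 = 6
Explicitly: c0, c4, c3, succ(c0), succ(c4), succ(c3).
So |H| = 6.
For each predicate symbol, the number of ground atoms is |H| raised to its arity; summing:
  r: 6
Total ground atoms: 6.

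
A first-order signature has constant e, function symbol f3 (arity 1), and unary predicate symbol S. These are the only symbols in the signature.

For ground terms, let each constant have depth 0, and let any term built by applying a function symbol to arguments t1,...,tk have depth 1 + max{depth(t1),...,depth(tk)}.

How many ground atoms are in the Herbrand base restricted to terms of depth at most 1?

2

First count ground terms of depth ≤ 1.
Let N_k = |{terms of depth ≤ k}|. Then N_0 = 1 and N_k = 1 + N_{k-1} for k ≥ 1 (one summand per function symbol, arity giving the exponent).
N_0 = 1
N_1 = 1 + 1 = 2
So |H| = 2.
Ground atoms are formed by filling each argument slot of a predicate with a term from H, so an r-ary predicate gives |H|^r atoms:
  S: 2
Total ground atoms: 2.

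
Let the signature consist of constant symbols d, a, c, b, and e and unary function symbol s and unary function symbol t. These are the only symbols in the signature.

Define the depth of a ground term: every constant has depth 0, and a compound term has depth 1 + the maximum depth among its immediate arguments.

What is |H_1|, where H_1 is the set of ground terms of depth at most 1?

15

Let N_k count ground terms of depth at most k. Each non-constant term of depth ≤ k is some function symbol applied to depth-≤(k−1) arguments, giving N_k = 5 + N_{k-1} + N_{k-1}.
N_0 = 5
N_1 = 5 + 5 + 5 = 15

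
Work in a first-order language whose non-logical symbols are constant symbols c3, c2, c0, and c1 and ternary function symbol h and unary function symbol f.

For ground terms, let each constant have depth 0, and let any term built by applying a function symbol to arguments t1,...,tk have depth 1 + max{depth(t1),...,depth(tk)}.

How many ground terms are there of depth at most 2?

373324

Let N_k = |{terms of depth ≤ k}|. Then N_0 = 4 and N_k = 4 + N_{k-1}^3 + N_{k-1} for k ≥ 1 (one summand per function symbol, arity giving the exponent).
N_0 = 4
N_1 = 4 + 4^3 + 4 = 72
N_2 = 4 + 72^3 + 72 = 373324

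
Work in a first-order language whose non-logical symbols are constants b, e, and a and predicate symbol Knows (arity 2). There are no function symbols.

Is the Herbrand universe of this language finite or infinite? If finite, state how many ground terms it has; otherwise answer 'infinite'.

3

There are no function symbols, so every ground term is one of the 3 constants.
The Herbrand universe is {b, e, a}, which is finite with 3 elements.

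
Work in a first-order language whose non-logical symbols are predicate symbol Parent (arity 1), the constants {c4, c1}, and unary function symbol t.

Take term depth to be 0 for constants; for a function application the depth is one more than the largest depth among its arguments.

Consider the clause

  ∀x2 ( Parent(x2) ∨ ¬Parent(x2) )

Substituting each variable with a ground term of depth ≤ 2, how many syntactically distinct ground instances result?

Ground terms of depth ≤ 2:
  If N_k denotes the number of depth-≤k ground terms, the 2 constants give N_0 = 2, and each function symbol of arity r contributes N_{k-1}^r new terms at level k: N_k = 2 + N_{k-1}.
  N_0 = 2
  N_1 = 2 + 2 = 4
  N_2 = 2 + 4 = 6
  Explicitly: c4, c1, t(c4), t(c1), t(t(c4)), t(t(c1)).
So there are 6 ground terms available for substitution.
The clause has 1 distinct variable (x2), which appears in the body. In the free term algebra distinct substitutions yield syntactically distinct ground instances.
Number of ground instances = 6.

6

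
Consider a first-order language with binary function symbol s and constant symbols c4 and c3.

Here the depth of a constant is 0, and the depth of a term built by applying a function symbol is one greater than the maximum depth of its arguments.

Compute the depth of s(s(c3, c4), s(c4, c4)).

depth(s(c3, c4)) = 1 + max(0, 0) = 1
depth(s(c4, c4)) = 1 + max(0, 0) = 1
depth(s(s(c3, c4), s(c4, c4))) = 1 + max(1, 1) = 2

2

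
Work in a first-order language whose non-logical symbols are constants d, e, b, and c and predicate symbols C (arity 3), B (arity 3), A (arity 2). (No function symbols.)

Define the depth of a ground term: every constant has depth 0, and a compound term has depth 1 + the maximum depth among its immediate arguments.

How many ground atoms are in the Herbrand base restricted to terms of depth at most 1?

144

First count ground terms of depth ≤ 1.
With no function symbols every ground term is a constant, so there are exactly 4 ground terms at every depth bound.
N_0 = 4
N_1 = 4
Explicitly: d, e, b, c.
So |H| = 4.
Each predicate of arity r yields |H|^r ground atoms (one per choice of an r-tuple from H):
  C: 4^3 = 64;  B: 4^3 = 64;  A: 4^2 = 16
Total ground atoms: 64 + 64 + 16 = 144.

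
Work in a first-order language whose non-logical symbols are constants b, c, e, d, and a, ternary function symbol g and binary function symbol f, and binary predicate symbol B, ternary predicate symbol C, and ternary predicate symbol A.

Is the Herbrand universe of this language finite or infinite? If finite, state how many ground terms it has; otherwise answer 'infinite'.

infinite

The signature has at least one function symbol (g, arity 3) and at least one constant (b).
Iterating g gives infinitely many distinct ground terms: b, g(b, b, b), g(g(b, b, b), g(b, b, b), g(b, b, b)), ...
So the Herbrand universe is infinite.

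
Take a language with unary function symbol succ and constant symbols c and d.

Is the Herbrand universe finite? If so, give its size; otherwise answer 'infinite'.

infinite

The signature has at least one function symbol (succ, arity 1) and at least one constant (c).
Iterating succ gives infinitely many distinct ground terms: c, succ(c), succ(succ(c)), ...
So the Herbrand universe is infinite.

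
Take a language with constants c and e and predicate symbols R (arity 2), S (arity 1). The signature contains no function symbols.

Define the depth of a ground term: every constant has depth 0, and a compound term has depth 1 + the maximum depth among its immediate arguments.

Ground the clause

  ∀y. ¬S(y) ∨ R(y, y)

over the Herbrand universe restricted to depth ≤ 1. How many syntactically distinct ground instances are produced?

Ground terms of depth ≤ 1:
  With no function symbols every ground term is a constant, so there are exactly 2 ground terms at every depth bound.
  N_0 = 2
  N_1 = 2
  Explicitly: c, e.
So there are 2 ground terms available for substitution.
The variable y ranges independently over the available ground terms, and distinct assignments produce distinct instances.
Number of ground instances = 2.

2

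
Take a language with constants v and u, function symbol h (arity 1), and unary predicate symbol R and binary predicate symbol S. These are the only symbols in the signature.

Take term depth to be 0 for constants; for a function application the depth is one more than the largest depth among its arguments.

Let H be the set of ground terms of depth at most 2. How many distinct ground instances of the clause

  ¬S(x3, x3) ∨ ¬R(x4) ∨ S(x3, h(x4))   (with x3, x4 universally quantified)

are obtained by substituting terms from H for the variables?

Ground terms of depth ≤ 2:
  Count level by level. With function symbols h/1, the terms of depth ≤ k are the 2 constants together with each function applied to depth-≤(k−1) tuples, so N_k = 2 + N_{k-1}.
  N_0 = 2
  N_1 = 2 + 2 = 4
  N_2 = 2 + 4 = 6
  Explicitly: v, u, h(v), h(u), h(h(v)), h(h(u)).
So there are 6 ground terms available for substitution.
The body mentions every one of the 2 quantified variables; since ground terms form a free algebra, no two substitutions collapse to the same formula.
Number of ground instances = 6^2 = 36.

36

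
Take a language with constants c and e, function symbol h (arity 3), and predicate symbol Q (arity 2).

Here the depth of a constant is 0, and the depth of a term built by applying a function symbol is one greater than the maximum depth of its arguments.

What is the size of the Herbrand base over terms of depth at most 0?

4

First count ground terms of depth ≤ 0.
Write N_k for the number of ground terms of depth ≤ k. A term of depth ≤ k is either a constant or a function symbol applied to arguments of depth ≤ k−1, so N_k = 2 + N_{k-1}^3.
N_0 = 2
So |H| = 2.
Each predicate of arity r yields |H|^r ground atoms (one per choice of an r-tuple from H):
  Q: 2^2 = 4
Total ground atoms: 4.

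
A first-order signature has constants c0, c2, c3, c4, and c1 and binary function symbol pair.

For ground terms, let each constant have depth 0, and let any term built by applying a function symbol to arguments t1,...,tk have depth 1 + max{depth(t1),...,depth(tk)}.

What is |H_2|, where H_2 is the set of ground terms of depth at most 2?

Let N_k = |{terms of depth ≤ k}|. Then N_0 = 5 and N_k = 5 + N_{k-1}^2 for k ≥ 1 (one summand per function symbol, arity giving the exponent).
N_0 = 5
N_1 = 5 + 5^2 = 30
N_2 = 5 + 30^2 = 905

905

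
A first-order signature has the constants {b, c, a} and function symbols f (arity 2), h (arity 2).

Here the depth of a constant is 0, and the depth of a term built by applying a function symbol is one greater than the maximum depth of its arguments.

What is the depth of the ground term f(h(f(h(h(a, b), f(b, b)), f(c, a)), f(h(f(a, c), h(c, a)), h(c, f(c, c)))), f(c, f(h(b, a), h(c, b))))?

5

depth(h(a, b)) = 1 + max(0, 0) = 1
depth(f(b, b)) = 1 + max(0, 0) = 1
depth(h(h(a, b), f(b, b))) = 1 + max(1, 1) = 2
depth(f(c, a)) = 1 + max(0, 0) = 1
depth(f(h(h(a, b), f(b, b)), f(c, a))) = 1 + max(2, 1) = 3
depth(f(a, c)) = 1 + max(0, 0) = 1
depth(h(c, a)) = 1 + max(0, 0) = 1
depth(h(f(a, c), h(c, a))) = 1 + max(1, 1) = 2
depth(f(c, c)) = 1 + max(0, 0) = 1
depth(h(c, f(c, c))) = 1 + max(0, 1) = 2
depth(f(h(f(a, c), h(c, a)), h(c, f(c, c)))) = 1 + max(2, 2) = 3
depth(h(f(h(h(a, b), f(b, b)), f(c, a)), f(h(f(a, c), h(c, a)), h(c, f(c, c))))) = 1 + max(3, 3) = 4
depth(h(b, a)) = 1 + max(0, 0) = 1
depth(h(c, b)) = 1 + max(0, 0) = 1
depth(f(h(b, a), h(c, b))) = 1 + max(1, 1) = 2
depth(f(c, f(h(b, a), h(c, b)))) = 1 + max(0, 2) = 3
depth(f(h(f(h(h(a, b), f(b, b)), f(c, a)), f(h(f(a, c), h(c, a)), h(c, f(c, c)))), f(c, f(h(b, a), h(c, b))))) = 1 + max(4, 3) = 5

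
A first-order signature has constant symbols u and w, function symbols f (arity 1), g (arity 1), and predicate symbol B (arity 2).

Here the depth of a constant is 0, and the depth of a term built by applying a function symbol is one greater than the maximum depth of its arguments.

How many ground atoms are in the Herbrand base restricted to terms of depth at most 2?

First count ground terms of depth ≤ 2.
Let N_k = |{terms of depth ≤ k}|. Then N_0 = 2 and N_k = 2 + N_{k-1} + N_{k-1} for k ≥ 1 (one summand per function symbol, arity giving the exponent).
N_0 = 2
N_1 = 2 + 2 + 2 = 6
N_2 = 2 + 6 + 6 = 14
So |H| = 14.
Each predicate of arity r yields |H|^r ground atoms (one per choice of an r-tuple from H):
  B: 14^2 = 196
Total ground atoms: 196.

196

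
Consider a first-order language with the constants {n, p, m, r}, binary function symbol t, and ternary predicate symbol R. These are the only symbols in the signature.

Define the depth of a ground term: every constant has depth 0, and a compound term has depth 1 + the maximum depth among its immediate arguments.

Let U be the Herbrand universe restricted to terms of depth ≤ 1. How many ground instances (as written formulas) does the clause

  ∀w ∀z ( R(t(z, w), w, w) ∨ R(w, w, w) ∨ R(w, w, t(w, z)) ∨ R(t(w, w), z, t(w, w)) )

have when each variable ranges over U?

400

Ground terms of depth ≤ 1:
  Count level by level. With function symbols t/2, the terms of depth ≤ k are the 4 constants together with each function applied to depth-≤(k−1) tuples, so N_k = 4 + N_{k-1}^2.
  N_0 = 4
  N_1 = 4 + 4^2 = 20
So there are 20 ground terms available for substitution.
The body mentions every one of the 2 quantified variables; since ground terms form a free algebra, no two substitutions collapse to the same formula.
Number of ground instances = 20^2 = 400.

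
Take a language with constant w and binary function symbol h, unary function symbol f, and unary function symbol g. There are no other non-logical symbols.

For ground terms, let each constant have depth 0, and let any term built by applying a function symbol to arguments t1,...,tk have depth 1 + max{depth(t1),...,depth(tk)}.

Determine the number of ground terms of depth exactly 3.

Let N_k count ground terms of depth at most k. Each non-constant term of depth ≤ k is some function symbol applied to depth-≤(k−1) arguments, giving N_k = 1 + N_{k-1}^2 + N_{k-1} + N_{k-1}.
N_0 = 1
N_1 = 1 + 1^2 + 1 + 1 = 4
N_2 = 1 + 4^2 + 4 + 4 = 25
N_3 = 1 + 25^2 + 25 + 25 = 676
Terms of depth exactly 3: N_3 − N_2 = 676 − 25 = 651.

651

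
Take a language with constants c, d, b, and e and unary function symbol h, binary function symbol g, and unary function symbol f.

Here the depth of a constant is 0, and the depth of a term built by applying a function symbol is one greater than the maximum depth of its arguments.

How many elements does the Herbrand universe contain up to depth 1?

Count level by level. With function symbols h/1, g/2, f/1, the terms of depth ≤ k are the 4 constants together with each function applied to depth-≤(k−1) tuples, so N_k = 4 + N_{k-1} + N_{k-1}^2 + N_{k-1}.
N_0 = 4
N_1 = 4 + 4 + 4^2 + 4 = 28

28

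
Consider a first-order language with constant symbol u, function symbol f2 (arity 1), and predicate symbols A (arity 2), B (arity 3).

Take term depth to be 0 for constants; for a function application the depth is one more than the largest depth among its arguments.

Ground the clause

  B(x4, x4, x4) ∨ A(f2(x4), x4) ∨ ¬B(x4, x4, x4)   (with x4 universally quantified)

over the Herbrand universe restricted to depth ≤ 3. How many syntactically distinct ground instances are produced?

4

Ground terms of depth ≤ 3:
  Count level by level. With function symbols f2/1, the terms of depth ≤ k are the 1 constant together with each function applied to depth-≤(k−1) tuples, so N_k = 1 + N_{k-1}.
  N_0 = 1
  N_1 = 1 + 1 = 2
  N_2 = 1 + 2 = 3
  N_3 = 1 + 3 = 4
  Explicitly: u, f2(u), f2(f2(u)), f2(f2(f2(u))).
So there are 4 ground terms available for substitution.
There is 1 variable to instantiate (x4),  occurring in at least one literal, so different choices give different ground instances.
Number of ground instances = 4.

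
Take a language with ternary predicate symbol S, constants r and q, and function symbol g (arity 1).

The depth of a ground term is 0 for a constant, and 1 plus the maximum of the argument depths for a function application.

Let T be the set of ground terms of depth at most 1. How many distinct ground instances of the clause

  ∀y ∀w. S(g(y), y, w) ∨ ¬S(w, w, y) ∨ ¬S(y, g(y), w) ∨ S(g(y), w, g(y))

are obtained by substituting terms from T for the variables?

16

Ground terms of depth ≤ 1:
  If N_k denotes the number of depth-≤k ground terms, the 2 constants give N_0 = 2, and each function symbol of arity r contributes N_{k-1}^r new terms at level k: N_k = 2 + N_{k-1}.
  N_0 = 2
  N_1 = 2 + 2 = 4
  Explicitly: r, q, g(r), g(q).
So there are 4 ground terms available for substitution.
Each of y, w ranges independently over the available ground terms, and distinct assignments produce distinct instances.
Number of ground instances = 4^2 = 16.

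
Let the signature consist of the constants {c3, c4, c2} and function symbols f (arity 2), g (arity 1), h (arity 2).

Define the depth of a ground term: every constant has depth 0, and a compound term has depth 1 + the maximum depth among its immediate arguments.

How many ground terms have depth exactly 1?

Count level by level. With function symbols f/2, g/1, h/2, the terms of depth ≤ k are the 3 constants together with each function applied to depth-≤(k−1) tuples, so N_k = 3 + N_{k-1}^2 + N_{k-1} + N_{k-1}^2.
N_0 = 3
N_1 = 3 + 3^2 + 3 + 3^2 = 24
Terms of depth exactly 1: N_1 − N_0 = 24 − 3 = 21.

21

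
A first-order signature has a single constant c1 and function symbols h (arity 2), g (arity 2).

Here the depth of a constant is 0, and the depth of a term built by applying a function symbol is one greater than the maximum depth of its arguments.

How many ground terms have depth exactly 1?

2

Let N_k count ground terms of depth at most k. Each non-constant term of depth ≤ k is some function symbol applied to depth-≤(k−1) arguments, giving N_k = 1 + N_{k-1}^2 + N_{k-1}^2.
N_0 = 1
N_1 = 1 + 1^2 + 1^2 = 3
Terms of depth exactly 1: N_1 − N_0 = 3 − 1 = 2.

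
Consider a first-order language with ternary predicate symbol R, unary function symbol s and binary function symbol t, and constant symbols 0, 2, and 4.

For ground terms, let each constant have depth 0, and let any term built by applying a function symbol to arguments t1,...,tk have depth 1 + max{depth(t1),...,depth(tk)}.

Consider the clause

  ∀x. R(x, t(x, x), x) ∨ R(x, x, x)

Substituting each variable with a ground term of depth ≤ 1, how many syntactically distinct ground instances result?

15

Ground terms of depth ≤ 1:
  Let N_k count ground terms of depth at most k. Each non-constant term of depth ≤ k is some function symbol applied to depth-≤(k−1) arguments, giving N_k = 3 + N_{k-1} + N_{k-1}^2.
  N_0 = 3
  N_1 = 3 + 3 + 3^2 = 15
So there are 15 ground terms available for substitution.
The clause has 1 distinct variable (x), which appears in the body. In the free term algebra distinct substitutions yield syntactically distinct ground instances.
Number of ground instances = 15.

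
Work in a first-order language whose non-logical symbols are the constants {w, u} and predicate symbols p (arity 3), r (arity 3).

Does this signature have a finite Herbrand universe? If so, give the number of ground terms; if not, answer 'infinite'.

2

There are no function symbols, so every ground term is one of the 2 constants.
The Herbrand universe is {w, u}, which is finite with 2 elements.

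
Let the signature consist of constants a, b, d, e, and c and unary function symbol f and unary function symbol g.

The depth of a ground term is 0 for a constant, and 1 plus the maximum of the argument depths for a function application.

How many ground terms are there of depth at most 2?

35

Count level by level. With function symbols f/1, g/1, the terms of depth ≤ k are the 5 constants together with each function applied to depth-≤(k−1) tuples, so N_k = 5 + N_{k-1} + N_{k-1}.
N_0 = 5
N_1 = 5 + 5 + 5 = 15
N_2 = 5 + 15 + 15 = 35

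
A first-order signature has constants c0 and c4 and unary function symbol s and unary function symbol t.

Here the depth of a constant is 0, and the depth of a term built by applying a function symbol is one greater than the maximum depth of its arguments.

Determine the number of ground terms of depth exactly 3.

16

If N_k denotes the number of depth-≤k ground terms, the 2 constants give N_0 = 2, and each function symbol of arity r contributes N_{k-1}^r new terms at level k: N_k = 2 + N_{k-1} + N_{k-1}.
N_0 = 2
N_1 = 2 + 2 + 2 = 6
N_2 = 2 + 6 + 6 = 14
N_3 = 2 + 14 + 14 = 30
Terms of depth exactly 3: N_3 − N_2 = 30 − 14 = 16.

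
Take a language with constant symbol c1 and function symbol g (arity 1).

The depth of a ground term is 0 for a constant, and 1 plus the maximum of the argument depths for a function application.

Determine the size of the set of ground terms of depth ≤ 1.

2

Let N_k count ground terms of depth at most k. Each non-constant term of depth ≤ k is some function symbol applied to depth-≤(k−1) arguments, giving N_k = 1 + N_{k-1}.
N_0 = 1
N_1 = 1 + 1 = 2
Explicitly: c1, g(c1).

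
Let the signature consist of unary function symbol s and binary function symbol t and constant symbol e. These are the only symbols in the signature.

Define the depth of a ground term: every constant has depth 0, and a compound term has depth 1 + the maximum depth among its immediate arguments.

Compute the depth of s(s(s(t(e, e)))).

4

depth(t(e, e)) = 1 + max(0, 0) = 1
depth(s(t(e, e))) = 1 + depth(t(e, e)) = 1 + 1 = 2
depth(s(s(t(e, e)))) = 1 + depth(s(t(e, e))) = 1 + 2 = 3
depth(s(s(s(t(e, e))))) = 1 + depth(s(s(t(e, e)))) = 1 + 3 = 4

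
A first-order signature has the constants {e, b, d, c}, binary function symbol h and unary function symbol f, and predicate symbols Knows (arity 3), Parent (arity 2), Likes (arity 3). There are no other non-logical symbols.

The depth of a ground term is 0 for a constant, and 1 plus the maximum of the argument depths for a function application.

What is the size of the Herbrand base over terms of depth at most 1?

First count ground terms of depth ≤ 1.
Let N_k = |{terms of depth ≤ k}|. Then N_0 = 4 and N_k = 4 + N_{k-1}^2 + N_{k-1} for k ≥ 1 (one summand per function symbol, arity giving the exponent).
N_0 = 4
N_1 = 4 + 4^2 + 4 = 24
So |H| = 24.
For each predicate symbol, the number of ground atoms is |H| raised to its arity; summing:
  Knows: 24^3 = 13824;  Parent: 24^2 = 576;  Likes: 24^3 = 13824
Total ground atoms: 13824 + 576 + 13824 = 28224.

28224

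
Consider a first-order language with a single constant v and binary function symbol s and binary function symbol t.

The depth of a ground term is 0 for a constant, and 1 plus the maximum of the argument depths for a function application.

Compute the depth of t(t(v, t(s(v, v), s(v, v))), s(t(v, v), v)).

4

depth(s(v, v)) = 1 + max(0, 0) = 1
depth(t(s(v, v), s(v, v))) = 1 + max(1, 1) = 2
depth(t(v, t(s(v, v), s(v, v)))) = 1 + max(0, 2) = 3
depth(t(v, v)) = 1 + max(0, 0) = 1
depth(s(t(v, v), v)) = 1 + max(1, 0) = 2
depth(t(t(v, t(s(v, v), s(v, v))), s(t(v, v), v))) = 1 + max(3, 2) = 4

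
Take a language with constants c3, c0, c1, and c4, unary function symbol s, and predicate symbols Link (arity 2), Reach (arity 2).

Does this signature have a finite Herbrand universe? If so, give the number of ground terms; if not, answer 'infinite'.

The signature has at least one function symbol (s, arity 1) and at least one constant (c3).
Iterating s gives infinitely many distinct ground terms: c3, s(c3), s(s(c3)), ...
So the Herbrand universe is infinite.

infinite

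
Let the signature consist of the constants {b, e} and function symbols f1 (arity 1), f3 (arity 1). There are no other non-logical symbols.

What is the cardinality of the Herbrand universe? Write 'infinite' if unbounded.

infinite

The signature has at least one function symbol (f1, arity 1) and at least one constant (b).
Iterating f1 gives infinitely many distinct ground terms: b, f1(b), f1(f1(b)), ...
So the Herbrand universe is infinite.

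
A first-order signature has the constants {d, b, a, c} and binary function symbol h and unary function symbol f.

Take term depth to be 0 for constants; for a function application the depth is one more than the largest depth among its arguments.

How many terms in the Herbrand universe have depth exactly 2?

Let N_k count ground terms of depth at most k. Each non-constant term of depth ≤ k is some function symbol applied to depth-≤(k−1) arguments, giving N_k = 4 + N_{k-1}^2 + N_{k-1}.
N_0 = 4
N_1 = 4 + 4^2 + 4 = 24
N_2 = 4 + 24^2 + 24 = 604
Terms of depth exactly 2: N_2 − N_1 = 604 − 24 = 580.

580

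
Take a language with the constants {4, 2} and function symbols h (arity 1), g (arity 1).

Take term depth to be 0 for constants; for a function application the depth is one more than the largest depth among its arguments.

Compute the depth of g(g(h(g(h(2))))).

5

depth(h(2)) = 1 + depth(2) = 1 + 0 = 1
depth(g(h(2))) = 1 + depth(h(2)) = 1 + 1 = 2
depth(h(g(h(2)))) = 1 + depth(g(h(2))) = 1 + 2 = 3
depth(g(h(g(h(2))))) = 1 + depth(h(g(h(2)))) = 1 + 3 = 4
depth(g(g(h(g(h(2)))))) = 1 + depth(g(h(g(h(2))))) = 1 + 4 = 5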